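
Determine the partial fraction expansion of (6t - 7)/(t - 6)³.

(6t - 7) = α(t - 6)² + β(t - 6) + γ. At t = 6: γ = 6·6 - 7 = 29. Coefficients: α = 0, β = 6
Result: 6/(t - 6)² + 29/(t - 6)³


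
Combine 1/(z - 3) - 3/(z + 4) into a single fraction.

Common denominator (z - 3)(z + 4). Numerator: 1(z + 4) - 3(z - 3) = (z + 4) - (3z - 9) = -2z + 13
Result: (-2z + 13)/[(z - 3)(z + 4)]


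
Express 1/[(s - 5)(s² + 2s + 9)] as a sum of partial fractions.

Cover-up at s = 5: A = 1/(5² + 2·5 + 9) = 1/44. Then B = -A = -1/44, C = -A·(2 + 5) = -7/44
Result: (1/44)/(s - 5) - ((1/44)s + 7/44)/(s² + 2s + 9)


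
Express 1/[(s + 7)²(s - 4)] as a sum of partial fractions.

Cover-up at s=4: R = 1/(4 + 7)² = 1/121. Cover-up at s=-7: Q = 1/(-7 - 4) = -1/11. Comparing s² coeff: P = -R = -1/121
Result: (-1/121)/(s + 7) - (1/11)/(s + 7)² + (1/121)/(s - 4)


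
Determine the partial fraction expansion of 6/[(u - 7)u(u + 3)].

Using cover-up method: P = 3/35, Q = -2/7, R = 1/5
Result: (3/35)/(u - 7) - (2/7)/u + (1/5)/(u + 3)


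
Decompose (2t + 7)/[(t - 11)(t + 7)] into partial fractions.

At t=11: α = (2·11 + 7)/(11 + 7) = 29/18. At t=-7: β = (2·(-7) + 7)/(-7 - 11) = 7/18
Result: (29/18)/(t - 11) + (7/18)/(t + 7)


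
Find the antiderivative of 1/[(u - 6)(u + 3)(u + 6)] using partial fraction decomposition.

Cover-up: P = 1/108, Q = -1/27, R = 1/36. Decomposition: (1/108)/(u - 6) - (1/27)/(u + 3) + (1/36)/(u + 6). Integrate each term: (1/108) ln|(u - 6)| - (1/27) ln|(u + 3)| + (1/36) ln|(u + 6)| + C


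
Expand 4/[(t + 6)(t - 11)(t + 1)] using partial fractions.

Using cover-up method: P = 4/85, Q = 1/51, R = -1/15
Result: (4/85)/(t + 6) + (1/51)/(t - 11) - (1/15)/(t + 1)


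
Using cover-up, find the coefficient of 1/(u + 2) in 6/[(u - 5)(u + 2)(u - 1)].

Cover (u + 2), set u=-2: 6/[(-2 - 5)(-2 - 1)] = 2/7


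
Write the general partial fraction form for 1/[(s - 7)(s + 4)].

Distinct linear factors: A/(s - 7) + B/(s + 4)


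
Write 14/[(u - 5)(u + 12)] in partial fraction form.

14/(u - 5)(u + 12) = P/(u - 5) + Q/(u + 12). P = 14/(5 + 12) = 14/17, Q = 14/(-12 - 5) = -14/17
Result: (14/17)/(u - 5) - (14/17)/(u + 12)


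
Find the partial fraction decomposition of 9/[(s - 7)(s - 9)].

9/(s - 7)(s - 9) = P/(s - 7) + Q/(s - 9). P = 9/(7 - 9) = -9/2, Q = 9/(9 - 7) = 9/2
Result: (-9/2)/(s - 7) + (9/2)/(s - 9)


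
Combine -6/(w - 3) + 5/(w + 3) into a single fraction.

Common denominator (w - 3)(w + 3). Numerator: -6(w + 3) + 5(w - 3) = (-6w - 18) + (5w - 15) = -w - 33
Result: (-w - 33)/[(w - 3)(w + 3)]


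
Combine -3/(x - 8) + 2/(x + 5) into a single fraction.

Common denominator (x - 8)(x + 5). Numerator: -3(x + 5) + 2(x - 8) = (-3x - 15) + (2x - 16) = -x - 31
Result: (-x - 31)/[(x - 8)(x + 5)]


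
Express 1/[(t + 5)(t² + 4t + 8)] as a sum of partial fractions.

Cover-up at t = -5: P = 1/((-5)² + 4·(-5) + 8) = 1/13. Then Q = -P = -1/13, R = -P·(4 - 5) = 1/13
Result: (1/13)/(t + 5) - ((1/13)t - 1/13)/(t² + 4t + 8)


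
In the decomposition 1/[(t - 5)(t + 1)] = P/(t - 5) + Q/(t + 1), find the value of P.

Cover-up at t = 5: P = 1/(5 + 1) = 1/6


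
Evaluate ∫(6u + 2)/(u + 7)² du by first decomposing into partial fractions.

Decompose: A = 6, B = 6·(-7) + 2 = -40, so (6u + 2)/(u + 7)² = 6/(u + 7) - 40/(u + 7)². Integrate: ∫ A/(u + 7) du = 6 ln|(u + 7)|; ∫ B/(u + 7)² du = 40/(u + 7). Sum: 6 ln|(u + 7)| + 40/(u + 7) + C


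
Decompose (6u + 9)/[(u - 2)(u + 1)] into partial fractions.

At u=2: P = (6·2 + 9)/(2 + 1) = 7. At u=-1: Q = (6·(-1) + 9)/(-1 - 2) = -1
Result: 7/(u - 2) - 1/(u + 1)


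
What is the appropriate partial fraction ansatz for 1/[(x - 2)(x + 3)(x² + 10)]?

Two linear + quadratic: α/(x - 2) + β/(x + 3) + (γx + δ)/(x² + 10)


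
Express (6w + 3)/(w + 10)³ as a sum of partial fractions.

(6w + 3) = P(w + 10)² + Q(w + 10) + R. At w = -10: R = 6·(-10) + 3 = -57. Coefficients: P = 0, Q = 6
Result: 6/(w + 10)² - 57/(w + 10)³


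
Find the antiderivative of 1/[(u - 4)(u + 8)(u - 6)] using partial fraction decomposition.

Cover-up: A = -1/24, B = 1/168, C = 1/28. Decomposition: (-1/24)/(u - 4) + (1/168)/(u + 8) + (1/28)/(u - 6). Integrate each term: (-1/24) ln|(u - 4)| + (1/168) ln|(u + 8)| + (1/28) ln|(u - 6)| + C


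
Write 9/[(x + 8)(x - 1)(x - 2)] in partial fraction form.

Using cover-up method: P = 1/10, Q = -1, R = 9/10
Result: (1/10)/(x + 8) - 1/(x - 1) + (9/10)/(x - 2)


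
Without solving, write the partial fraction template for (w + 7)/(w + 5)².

Repeated linear factor: A/(w + 5) + B/(w + 5)²


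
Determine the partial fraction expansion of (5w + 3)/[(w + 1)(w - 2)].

At w=-1: P = (5·(-1) + 3)/(-1 - 2) = 2/3. At w=2: Q = (5·2 + 3)/(2 + 1) = 13/3
Result: (2/3)/(w + 1) + (13/3)/(w - 2)


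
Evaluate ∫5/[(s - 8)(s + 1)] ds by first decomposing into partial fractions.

Decompose: 5/[(s - 8)(s + 1)] = (5/9)/(s - 8) - (5/9)/(s + 1). Integrate each term: (5/9) ln|(s - 8)| - (5/9) ln|(s + 1)| + C


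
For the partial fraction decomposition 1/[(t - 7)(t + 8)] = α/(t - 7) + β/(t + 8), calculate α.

Cover-up at t = 7: α = 1/(7 + 8) = 1/15


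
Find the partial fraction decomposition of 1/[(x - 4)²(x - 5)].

Cover-up at x=5: C = 1/(5 - 4)² = 1. Cover-up at x=4: B = 1/(4 - 5) = -1. Comparing x² coeff: A = -C = -1
Result: -1/(x - 4) - 1/(x - 4)² + 1/(x - 5)


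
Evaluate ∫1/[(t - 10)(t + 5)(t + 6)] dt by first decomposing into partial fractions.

Cover-up: α = 1/240, β = -1/15, γ = 1/16. Decomposition: (1/240)/(t - 10) - (1/15)/(t + 5) + (1/16)/(t + 6). Integrate each term: (1/240) ln|(t - 10)| - (1/15) ln|(t + 5)| + (1/16) ln|(t + 6)| + C


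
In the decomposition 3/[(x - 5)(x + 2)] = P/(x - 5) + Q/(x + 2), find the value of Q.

Cover-up at x = -2: Q = 3/(-2 - 5) = -3/7


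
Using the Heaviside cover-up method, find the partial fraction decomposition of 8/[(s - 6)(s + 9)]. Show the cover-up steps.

Cover (s - 6): set s=6, get α = 8/(6 + 9) = 8/15. Cover (s + 9): set s=-9, get β = 8/(-9 - 6) = -8/15.
Result: (8/15)/(s - 6) - (8/15)/(s + 9)


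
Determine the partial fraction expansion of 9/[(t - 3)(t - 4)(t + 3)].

Using cover-up method: A = -3/2, B = 9/7, C = 3/14
Result: (-3/2)/(t - 3) + (9/7)/(t - 4) + (3/14)/(t + 3)


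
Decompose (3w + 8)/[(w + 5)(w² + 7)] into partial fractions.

At w=-5: P = (3·(-5) + 8)/((-5)² + 7) = -7/32. Q = -P = 7/32, R = 3 - (-5)·P = 61/32
Result: (-7/32)/(w + 5) + ((7/32)w + 61/32)/(w² + 7)


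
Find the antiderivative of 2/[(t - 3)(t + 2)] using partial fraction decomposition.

Decompose: 2/[(t - 3)(t + 2)] = (2/5)/(t - 3) - (2/5)/(t + 2). Integrate each term: (2/5) ln|(t - 3)| - (2/5) ln|(t + 2)| + C


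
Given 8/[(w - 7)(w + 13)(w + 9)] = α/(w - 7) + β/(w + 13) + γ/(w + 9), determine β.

Cover-up at w = -13: β = 8/[(-13 - 7)(-13 + 9)] = 8/[(-20)(-4)] = 8/80 = 1/10


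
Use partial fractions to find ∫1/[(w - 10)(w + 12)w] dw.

Cover-up: P = 1/220, Q = 1/264, R = -1/120. Decomposition: (1/220)/(w - 10) + (1/264)/(w + 12) - (1/120)/w. Integrate each term: (1/220) ln|(w - 10)| + (1/264) ln|(w + 12)| - (1/120) ln|w| + C


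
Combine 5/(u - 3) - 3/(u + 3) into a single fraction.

Common denominator (u - 3)(u + 3). Numerator: 5(u + 3) - 3(u - 3) = (5u + 15) - (3u - 9) = 2u + 24
Result: (2u + 24)/[(u - 3)(u + 3)]


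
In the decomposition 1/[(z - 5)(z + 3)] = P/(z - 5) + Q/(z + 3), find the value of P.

Cover-up at z = 5: P = 1/(5 + 3) = 1/8


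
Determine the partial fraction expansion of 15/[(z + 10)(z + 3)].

15/(z + 10)(z + 3) = A/(z + 10) + B/(z + 3). A = 15/(-10 + 3) = -15/7, B = 15/(-3 + 10) = 15/7
Result: (-15/7)/(z + 10) + (15/7)/(z + 3)


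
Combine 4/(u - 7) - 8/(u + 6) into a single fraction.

Common denominator (u - 7)(u + 6). Numerator: 4(u + 6) - 8(u - 7) = (4u + 24) - (8u - 56) = -4u + 80
Result: (-4u + 80)/[(u - 7)(u + 6)]


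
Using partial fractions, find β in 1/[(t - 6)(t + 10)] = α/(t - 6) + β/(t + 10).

Cover-up at t = -10: β = 1/(-10 - 6) = -1/16


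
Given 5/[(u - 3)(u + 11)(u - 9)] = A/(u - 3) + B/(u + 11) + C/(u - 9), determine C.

Cover-up at u = 9: C = 5/[(9 - 3)(9 + 11)] = 5/[(6)(20)] = 5/120 = 1/24


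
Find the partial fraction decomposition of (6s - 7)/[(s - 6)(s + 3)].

At s=6: A = (6·6 - 7)/(6 + 3) = 29/9. At s=-3: B = (6·(-3) - 7)/(-3 - 6) = 25/9
Result: (29/9)/(s - 6) + (25/9)/(s + 3)


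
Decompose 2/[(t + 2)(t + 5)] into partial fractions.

2/(t + 2)(t + 5) = P/(t + 2) + Q/(t + 5). P = 2/(-2 + 5) = 2/3, Q = 2/(-5 + 2) = -2/3
Result: (2/3)/(t + 2) - (2/3)/(t + 5)


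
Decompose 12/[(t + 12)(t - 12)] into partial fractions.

12/(t + 12)(t - 12) = A/(t + 12) + B/(t - 12). A = 12/(-12 - 12) = -1/2, B = 12/(12 + 12) = 1/2
Result: (-1/2)/(t + 12) + (1/2)/(t - 12)


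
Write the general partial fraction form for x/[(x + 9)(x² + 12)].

Linear + irreducible quadratic: α/(x + 9) + (βx + γ)/(x² + 12)


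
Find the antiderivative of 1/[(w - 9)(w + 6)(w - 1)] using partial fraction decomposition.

Cover-up: α = 1/120, β = 1/105, γ = -1/56. Decomposition: (1/120)/(w - 9) + (1/105)/(w + 6) - (1/56)/(w - 1). Integrate each term: (1/120) ln|(w - 9)| + (1/105) ln|(w + 6)| - (1/56) ln|(w - 1)| + C


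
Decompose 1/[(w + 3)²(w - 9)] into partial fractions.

Cover-up at w=9: R = 1/(9 + 3)² = 1/144. Cover-up at w=-3: Q = 1/(-3 - 9) = -1/12. Comparing w² coeff: P = -R = -1/144
Result: (-1/144)/(w + 3) - (1/12)/(w + 3)² + (1/144)/(w - 9)


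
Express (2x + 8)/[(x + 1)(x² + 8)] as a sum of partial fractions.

At x=-1: A = (2·(-1) + 8)/((-1)² + 8) = 2/3. B = -A = -2/3, C = 2 - (-1)·A = 8/3
Result: (2/3)/(x + 1) - ((2/3)x - 8/3)/(x² + 8)


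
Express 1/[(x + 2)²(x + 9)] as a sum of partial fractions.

Cover-up at x=-9: γ = 1/(-9 + 2)² = 1/49. Cover-up at x=-2: β = 1/(-2 + 9) = 1/7. Comparing x² coeff: α = -γ = -1/49
Result: (-1/49)/(x + 2) + (1/7)/(x + 2)² + (1/49)/(x + 9)


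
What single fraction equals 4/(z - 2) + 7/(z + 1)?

Common denominator (z - 2)(z + 1). Numerator: 4(z + 1) + 7(z - 2) = (4z + 4) + (7z - 14) = 11z - 10
Result: (11z - 10)/[(z - 2)(z + 1)]


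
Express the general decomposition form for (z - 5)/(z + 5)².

Repeated linear factor: A/(z + 5) + B/(z + 5)²


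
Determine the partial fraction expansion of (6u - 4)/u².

(6u - 4) = Pu + Q. At u = 0: Q = 6·0 - 4 = -4. Coeff of u: P = 6
Result: 6/u - 4/u²


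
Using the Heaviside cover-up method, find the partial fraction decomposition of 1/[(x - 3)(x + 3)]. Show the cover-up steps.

Cover (x - 3): set x=3, get P = 1/(3 + 3) = 1/6. Cover (x + 3): set x=-3, get Q = 1/(-3 - 3) = -1/6.
Result: (1/6)/(x - 3) - (1/6)/(x + 3)


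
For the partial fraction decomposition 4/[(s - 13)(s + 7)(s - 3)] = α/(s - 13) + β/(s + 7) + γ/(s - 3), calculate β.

Cover-up at s = -7: β = 4/[(-7 - 13)(-7 - 3)] = 4/[(-20)(-10)] = 4/200 = 1/50


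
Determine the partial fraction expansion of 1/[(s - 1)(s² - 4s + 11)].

Cover-up at s = 1: A = 1/(1² - 4·1 + 11) = 1/8. Then B = -A = -1/8, C = -A·(-4 + 1) = 3/8
Result: (1/8)/(s - 1) - ((1/8)s - 3/8)/(s² - 4s + 11)


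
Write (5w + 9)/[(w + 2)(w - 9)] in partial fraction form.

At w=-2: α = (5·(-2) + 9)/(-2 - 9) = 1/11. At w=9: β = (5·9 + 9)/(9 + 2) = 54/11
Result: (1/11)/(w + 2) + (54/11)/(w - 9)


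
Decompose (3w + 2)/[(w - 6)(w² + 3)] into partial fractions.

At w=6: P = (3·6 + 2)/(6² + 3) = 20/39. Q = -P = -20/39, R = 3 - 6·P = -1/13
Result: (20/39)/(w - 6) - ((20/39)w + 1/13)/(w² + 3)


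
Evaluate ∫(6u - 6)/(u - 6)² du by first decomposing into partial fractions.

Decompose: A = 6, B = 6·6 - 6 = 30, so (6u - 6)/(u - 6)² = 6/(u - 6) + 30/(u - 6)². Integrate: ∫ A/(u - 6) du = 6 ln|(u - 6)|; ∫ B/(u - 6)² du = -30/(u - 6). Sum: 6 ln|(u - 6)| - 30/(u - 6) + C


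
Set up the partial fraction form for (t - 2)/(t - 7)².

Repeated linear factor: P/(t - 7) + Q/(t - 7)²


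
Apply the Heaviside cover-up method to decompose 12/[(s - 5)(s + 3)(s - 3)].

Cover (s - 5), s=5: A = 12/[(5 + 3)(5 - 3)] = 3/4. Cover (s + 3), s=-3: B = 12/[(-3 - 5)(-3 - 3)] = 1/4. Cover (s - 3), s=3: C = 12/[(3 - 5)(3 + 3)] = -1.
Result: (3/4)/(s - 5) + (1/4)/(s + 3) - 1/(s - 3)


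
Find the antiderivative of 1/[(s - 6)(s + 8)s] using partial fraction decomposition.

Cover-up: A = 1/84, B = 1/112, C = -1/48. Decomposition: (1/84)/(s - 6) + (1/112)/(s + 8) - (1/48)/s. Integrate each term: (1/84) ln|(s - 6)| + (1/112) ln|(s + 8)| - (1/48) ln|s| + C


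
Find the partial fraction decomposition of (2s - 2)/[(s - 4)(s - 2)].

At s=4: α = (2·4 - 2)/(4 - 2) = 3. At s=2: β = (2·2 - 2)/(2 - 4) = -1
Result: 3/(s - 4) - 1/(s - 2)


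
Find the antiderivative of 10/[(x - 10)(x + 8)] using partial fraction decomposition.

Decompose: 10/[(x - 10)(x + 8)] = (5/9)/(x - 10) - (5/9)/(x + 8). Integrate each term: (5/9) ln|(x - 10)| - (5/9) ln|(x + 8)| + C


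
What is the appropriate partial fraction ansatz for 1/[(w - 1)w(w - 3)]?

Three distinct linear factors: α/(w - 1) + β/w + γ/(w - 3)


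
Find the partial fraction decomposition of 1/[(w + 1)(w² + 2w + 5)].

Cover-up at w = -1: A = 1/((-1)² + 2·(-1) + 5) = 1/4. Then B = -A = -1/4, C = -A·(2 - 1) = -1/4
Result: (1/4)/(w + 1) - ((1/4)w + 1/4)/(w² + 2w + 5)


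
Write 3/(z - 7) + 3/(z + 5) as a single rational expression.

Common denominator (z - 7)(z + 5). Numerator: 3(z + 5) + 3(z - 7) = (3z + 15) + (3z - 21) = 6z - 6
Result: (6z - 6)/[(z - 7)(z + 5)]


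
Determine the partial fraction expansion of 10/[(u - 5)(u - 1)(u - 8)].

Using cover-up method: α = -5/6, β = 5/14, γ = 10/21
Result: (-5/6)/(u - 5) + (5/14)/(u - 1) + (10/21)/(u - 8)


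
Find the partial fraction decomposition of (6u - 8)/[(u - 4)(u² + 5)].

At u=4: α = (6·4 - 8)/(4² + 5) = 16/21. β = -α = -16/21, γ = 6 - 4·α = 62/21
Result: (16/21)/(u - 4) - ((16/21)u - 62/21)/(u² + 5)


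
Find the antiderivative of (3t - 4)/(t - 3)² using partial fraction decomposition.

Decompose: P = 3, Q = 3·3 - 4 = 5, so (3t - 4)/(t - 3)² = 3/(t - 3) + 5/(t - 3)². Integrate: ∫ P/(t - 3) dt = 3 ln|(t - 3)|; ∫ Q/(t - 3)² dt = -5/(t - 3). Sum: 3 ln|(t - 3)| - 5/(t - 3) + C


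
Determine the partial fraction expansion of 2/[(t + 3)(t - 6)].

2/(t + 3)(t - 6) = P/(t + 3) + Q/(t - 6). P = 2/(-3 - 6) = -2/9, Q = 2/(6 + 3) = 2/9
Result: (-2/9)/(t + 3) + (2/9)/(t - 6)


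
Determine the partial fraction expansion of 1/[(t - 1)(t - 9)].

1/(t - 1)(t - 9) = α/(t - 1) + β/(t - 9). α = 1/(1 - 9) = -1/8, β = 1/(9 - 1) = 1/8
Result: (-1/8)/(t - 1) + (1/8)/(t - 9)


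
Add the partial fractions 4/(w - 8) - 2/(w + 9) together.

Common denominator (w - 8)(w + 9). Numerator: 4(w + 9) - 2(w - 8) = (4w + 36) - (2w - 16) = 2w + 52
Result: (2w + 52)/[(w - 8)(w + 9)]


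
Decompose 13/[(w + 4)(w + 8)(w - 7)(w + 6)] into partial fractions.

Using Heaviside cover-up: (-13/88)/(w + 4) - (13/120)/(w + 8) + (1/165)/(w - 7) + (1/4)/(w + 6)


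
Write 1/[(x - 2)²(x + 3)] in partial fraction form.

Cover-up at x=-3: R = 1/(-3 - 2)² = 1/25. Cover-up at x=2: Q = 1/(2 + 3) = 1/5. Comparing x² coeff: P = -R = -1/25
Result: (-1/25)/(x - 2) + (1/5)/(x - 2)² + (1/25)/(x + 3)


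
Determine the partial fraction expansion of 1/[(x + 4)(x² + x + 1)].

Cover-up at x = -4: P = 1/((-4)² + 1·(-4) + 1) = 1/13. Then Q = -P = -1/13, R = -P·(1 - 4) = 3/13
Result: (1/13)/(x + 4) - ((1/13)x - 3/13)/(x² + x + 1)


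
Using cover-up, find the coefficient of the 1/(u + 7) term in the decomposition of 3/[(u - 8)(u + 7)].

Cover (u + 7), set u=-7: 3/((u - 8) at u=-7) = 3/(-15) = -1/5


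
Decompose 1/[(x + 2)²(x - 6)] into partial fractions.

Cover-up at x=6: R = 1/(6 + 2)² = 1/64. Cover-up at x=-2: Q = 1/(-2 - 6) = -1/8. Comparing x² coeff: P = -R = -1/64
Result: (-1/64)/(x + 2) - (1/8)/(x + 2)² + (1/64)/(x - 6)


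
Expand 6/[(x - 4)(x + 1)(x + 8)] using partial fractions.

Using cover-up method: A = 1/10, B = -6/35, C = 1/14
Result: (1/10)/(x - 4) - (6/35)/(x + 1) + (1/14)/(x + 8)


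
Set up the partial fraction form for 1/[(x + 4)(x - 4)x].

Three distinct linear factors: P/(x + 4) + Q/(x - 4) + R/x


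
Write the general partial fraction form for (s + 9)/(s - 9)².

Repeated linear factor: α/(s - 9) + β/(s - 9)²


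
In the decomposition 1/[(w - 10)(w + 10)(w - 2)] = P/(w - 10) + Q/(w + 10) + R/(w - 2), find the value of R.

Cover-up at w = 2: R = 1/[(2 - 10)(2 + 10)] = 1/[(-8)(12)] = -1/96


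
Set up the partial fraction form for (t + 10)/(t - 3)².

Repeated linear factor: α/(t - 3) + β/(t - 3)²


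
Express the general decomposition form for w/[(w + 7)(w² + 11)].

Linear + irreducible quadratic: A/(w + 7) + (Bw + C)/(w² + 11)


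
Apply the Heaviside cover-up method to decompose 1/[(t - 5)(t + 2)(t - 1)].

Cover (t - 5), t=5: P = 1/[(5 + 2)(5 - 1)] = 1/28. Cover (t + 2), t=-2: Q = 1/[(-2 - 5)(-2 - 1)] = 1/21. Cover (t - 1), t=1: R = 1/[(1 - 5)(1 + 2)] = -1/12.
Result: (1/28)/(t - 5) + (1/21)/(t + 2) - (1/12)/(t - 1)


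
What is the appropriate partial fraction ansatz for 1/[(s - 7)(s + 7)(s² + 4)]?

Two linear + quadratic: α/(s - 7) + β/(s + 7) + (γs + δ)/(s² + 4)


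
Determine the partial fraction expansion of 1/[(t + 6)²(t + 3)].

Cover-up at t=-3: γ = 1/(-3 + 6)² = 1/9. Cover-up at t=-6: β = 1/(-6 + 3) = -1/3. Comparing t² coeff: α = -γ = -1/9
Result: (-1/9)/(t + 6) - (1/3)/(t + 6)² + (1/9)/(t + 3)


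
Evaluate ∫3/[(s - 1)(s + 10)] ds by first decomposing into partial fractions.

Decompose: 3/[(s - 1)(s + 10)] = (3/11)/(s - 1) - (3/11)/(s + 10). Integrate each term: (3/11) ln|(s - 1)| - (3/11) ln|(s + 10)| + C


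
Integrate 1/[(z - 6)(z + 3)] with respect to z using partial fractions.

Decompose: 1/[(z - 6)(z + 3)] = (1/9)/(z - 6) - (1/9)/(z + 3). Integrate each term: (1/9) ln|(z - 6)| - (1/9) ln|(z + 3)| + C


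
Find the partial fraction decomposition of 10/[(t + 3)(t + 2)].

10/(t + 3)(t + 2) = P/(t + 3) + Q/(t + 2). P = 10/(-3 + 2) = -10, Q = 10/(-2 + 3) = 10
Result: -10/(t + 3) + 10/(t + 2)


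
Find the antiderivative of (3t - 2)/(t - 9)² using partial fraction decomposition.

Decompose: P = 3, Q = 3·9 - 2 = 25, so (3t - 2)/(t - 9)² = 3/(t - 9) + 25/(t - 9)². Integrate: ∫ P/(t - 9) dt = 3 ln|(t - 9)|; ∫ Q/(t - 9)² dt = -25/(t - 9). Sum: 3 ln|(t - 9)| - 25/(t - 9) + C


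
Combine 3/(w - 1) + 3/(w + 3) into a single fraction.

Common denominator (w - 1)(w + 3). Numerator: 3(w + 3) + 3(w - 1) = (3w + 9) + (3w - 3) = 6w + 6
Result: (6w + 6)/[(w - 1)(w + 3)]


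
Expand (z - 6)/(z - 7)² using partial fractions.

(z - 6) = α(z - 7) + β. At z = 7: β = 1·7 - 6 = 1. Coeff of z: α = 1
Result: 1/(z - 7) + 1/(z - 7)²


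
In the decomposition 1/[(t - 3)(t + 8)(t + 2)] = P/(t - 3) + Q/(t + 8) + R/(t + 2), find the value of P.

Cover-up at t = 3: P = 1/[(3 + 8)(3 + 2)] = 1/[(11)(5)] = 1/55


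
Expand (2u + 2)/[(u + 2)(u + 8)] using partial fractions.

At u=-2: P = (2·(-2) + 2)/(-2 + 8) = -1/3. At u=-8: Q = (2·(-8) + 2)/(-8 + 2) = 7/3
Result: (-1/3)/(u + 2) + (7/3)/(u + 8)


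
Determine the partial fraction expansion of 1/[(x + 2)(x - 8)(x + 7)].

Using cover-up method: α = -1/50, β = 1/150, γ = 1/75
Result: (-1/50)/(x + 2) + (1/150)/(x - 8) + (1/75)/(x + 7)


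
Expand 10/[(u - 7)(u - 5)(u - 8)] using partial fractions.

Using cover-up method: α = -5, β = 5/3, γ = 10/3
Result: -5/(u - 7) + (5/3)/(u - 5) + (10/3)/(u - 8)


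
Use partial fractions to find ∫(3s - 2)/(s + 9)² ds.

Decompose: α = 3, β = 3·(-9) - 2 = -29, so (3s - 2)/(s + 9)² = 3/(s + 9) - 29/(s + 9)². Integrate: ∫ α/(s + 9) ds = 3 ln|(s + 9)|; ∫ β/(s + 9)² ds = 29/(s + 9). Sum: 3 ln|(s + 9)| + 29/(s + 9) + C


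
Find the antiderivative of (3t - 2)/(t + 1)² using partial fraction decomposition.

Decompose: α = 3, β = 3·(-1) - 2 = -5, so (3t - 2)/(t + 1)² = 3/(t + 1) - 5/(t + 1)². Integrate: ∫ α/(t + 1) dt = 3 ln|(t + 1)|; ∫ β/(t + 1)² dt = 5/(t + 1). Sum: 3 ln|(t + 1)| + 5/(t + 1) + C


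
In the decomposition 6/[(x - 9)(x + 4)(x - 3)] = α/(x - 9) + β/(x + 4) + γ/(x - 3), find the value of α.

Cover-up at x = 9: α = 6/[(9 + 4)(9 - 3)] = 6/[(13)(6)] = 6/78 = 1/13


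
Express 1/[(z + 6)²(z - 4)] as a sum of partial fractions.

Cover-up at z=4: C = 1/(4 + 6)² = 1/100. Cover-up at z=-6: B = 1/(-6 - 4) = -1/10. Comparing z² coeff: A = -C = -1/100
Result: (-1/100)/(z + 6) - (1/10)/(z + 6)² + (1/100)/(z - 4)


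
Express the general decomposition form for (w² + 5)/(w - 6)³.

Repeated linear factor (power 3): P/(w - 6) + Q/(w - 6)² + R/(w - 6)³


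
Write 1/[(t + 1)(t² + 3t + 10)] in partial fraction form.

Cover-up at t = -1: P = 1/((-1)² + 3·(-1) + 10) = 1/8. Then Q = -P = -1/8, R = -P·(3 - 1) = -1/4
Result: (1/8)/(t + 1) - ((1/8)t + 1/4)/(t² + 3t + 10)


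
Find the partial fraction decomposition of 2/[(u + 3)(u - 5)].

2/(u + 3)(u - 5) = P/(u + 3) + Q/(u - 5). P = 2/(-3 - 5) = -1/4, Q = 2/(5 + 3) = 1/4
Result: (-1/4)/(u + 3) + (1/4)/(u - 5)


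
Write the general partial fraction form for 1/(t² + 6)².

Repeated quadratic factor: (At + B)/(t² + 6) + (Ct + D)/(t² + 6)²


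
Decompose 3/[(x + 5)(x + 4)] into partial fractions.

3/(x + 5)(x + 4) = A/(x + 5) + B/(x + 4). A = 3/(-5 + 4) = -3, B = 3/(-4 + 5) = 3
Result: -3/(x + 5) + 3/(x + 4)


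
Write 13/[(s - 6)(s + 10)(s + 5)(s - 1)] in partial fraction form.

Using Heaviside cover-up: (13/880)/(s - 6) - (13/880)/(s + 10) + (13/330)/(s + 5) - (13/330)/(s - 1)


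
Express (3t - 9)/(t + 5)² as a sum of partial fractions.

(3t - 9) = P(t + 5) + Q. At t = -5: Q = 3·(-5) - 9 = -24. Coeff of t: P = 3
Result: 3/(t + 5) - 24/(t + 5)²


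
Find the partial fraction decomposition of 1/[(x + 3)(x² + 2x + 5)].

Cover-up at x = -3: P = 1/((-3)² + 2·(-3) + 5) = 1/8. Then Q = -P = -1/8, R = -P·(2 - 3) = 1/8
Result: (1/8)/(x + 3) - ((1/8)x - 1/8)/(x² + 2x + 5)


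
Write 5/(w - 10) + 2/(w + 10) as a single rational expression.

Common denominator (w - 10)(w + 10). Numerator: 5(w + 10) + 2(w - 10) = (5w + 50) + (2w - 20) = 7w + 30
Result: (7w + 30)/[(w - 10)(w + 10)]


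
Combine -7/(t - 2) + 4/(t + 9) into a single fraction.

Common denominator (t - 2)(t + 9). Numerator: -7(t + 9) + 4(t - 2) = (-7t - 63) + (4t - 8) = -3t - 71
Result: (-3t - 71)/[(t - 2)(t + 9)]


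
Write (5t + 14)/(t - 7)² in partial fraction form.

(5t + 14) = α(t - 7) + β. At t = 7: β = 5·7 + 14 = 49. Coeff of t: α = 5
Result: 5/(t - 7) + 49/(t - 7)²


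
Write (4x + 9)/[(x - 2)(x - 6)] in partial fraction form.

At x=2: α = (4·2 + 9)/(2 - 6) = -17/4. At x=6: β = (4·6 + 9)/(6 - 2) = 33/4
Result: (-17/4)/(x - 2) + (33/4)/(x - 6)


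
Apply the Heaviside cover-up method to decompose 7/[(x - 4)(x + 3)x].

Cover (x - 4), x=4: P = 7/[(4 + 3)(4 - 0)] = 1/4. Cover (x + 3), x=-3: Q = 7/[(-3 - 4)(-3 - 0)] = 1/3. Cover x, x=0: R = 7/[(0 - 4)(0 + 3)] = -7/12.
Result: (1/4)/(x - 4) + (1/3)/(x + 3) - (7/12)/x


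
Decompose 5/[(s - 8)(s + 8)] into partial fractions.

5/(s - 8)(s + 8) = A/(s - 8) + B/(s + 8). A = 5/(8 + 8) = 5/16, B = 5/(-8 - 8) = -5/16
Result: (5/16)/(s - 8) - (5/16)/(s + 8)


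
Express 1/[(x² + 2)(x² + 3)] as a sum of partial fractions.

Coefficient matching gives α = γ = 0, β = 1/(3-2) = 1, δ = -β = -1
Result: 1/(x² + 2) - 1/(x² + 3)


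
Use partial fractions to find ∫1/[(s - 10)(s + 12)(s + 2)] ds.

Cover-up: α = 1/264, β = 1/220, γ = -1/120. Decomposition: (1/264)/(s - 10) + (1/220)/(s + 12) - (1/120)/(s + 2). Integrate each term: (1/264) ln|(s - 10)| + (1/220) ln|(s + 12)| - (1/120) ln|(s + 2)| + C


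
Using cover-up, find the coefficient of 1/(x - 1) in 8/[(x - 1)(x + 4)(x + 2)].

Cover (x - 1), set x=1: 8/[(1 + 4)(1 + 2)] = 8/15


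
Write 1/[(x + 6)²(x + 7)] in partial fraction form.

Cover-up at x=-7: γ = 1/(-7 + 6)² = 1. Cover-up at x=-6: β = 1/(-6 + 7) = 1. Comparing x² coeff: α = -γ = -1
Result: -1/(x + 6) + 1/(x + 6)² + 1/(x + 7)


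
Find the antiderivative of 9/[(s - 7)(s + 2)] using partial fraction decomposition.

Decompose: 9/[(s - 7)(s + 2)] = 1/(s - 7) - 1/(s + 2). Integrate each term: ln|(s - 7)| - ln|(s + 2)| + C


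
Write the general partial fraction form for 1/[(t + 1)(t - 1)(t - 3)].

Three distinct linear factors: P/(t + 1) + Q/(t - 1) + R/(t - 3)


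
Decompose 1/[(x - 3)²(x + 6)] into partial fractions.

Cover-up at x=-6: R = 1/(-6 - 3)² = 1/81. Cover-up at x=3: Q = 1/(3 + 6) = 1/9. Comparing x² coeff: P = -R = -1/81
Result: (-1/81)/(x - 3) + (1/9)/(x - 3)² + (1/81)/(x + 6)


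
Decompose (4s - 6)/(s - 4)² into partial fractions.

(4s - 6) = P(s - 4) + Q. At s = 4: Q = 4·4 - 6 = 10. Coeff of s: P = 4
Result: 4/(s - 4) + 10/(s - 4)²


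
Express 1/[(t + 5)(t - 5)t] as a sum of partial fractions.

Using cover-up method: P = 1/50, Q = 1/50, R = -1/25
Result: (1/50)/(t + 5) + (1/50)/(t - 5) - (1/25)/t


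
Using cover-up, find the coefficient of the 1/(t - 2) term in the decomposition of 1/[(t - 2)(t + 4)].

Cover (t - 2), set t=2: 1/((t + 4) at t=2) = 1/(6) = 1/6


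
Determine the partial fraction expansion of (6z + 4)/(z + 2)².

(6z + 4) = P(z + 2) + Q. At z = -2: Q = 6·(-2) + 4 = -8. Coeff of z: P = 6
Result: 6/(z + 2) - 8/(z + 2)²


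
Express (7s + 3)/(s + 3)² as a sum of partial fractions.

(7s + 3) = A(s + 3) + B. At s = -3: B = 7·(-3) + 3 = -18. Coeff of s: A = 7
Result: 7/(s + 3) - 18/(s + 3)²


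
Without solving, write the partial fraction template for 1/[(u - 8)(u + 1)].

Distinct linear factors: A/(u - 8) + B/(u + 1)


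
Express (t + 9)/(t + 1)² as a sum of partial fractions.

(t + 9) = A(t + 1) + B. At t = -1: B = 1·(-1) + 9 = 8. Coeff of t: A = 1
Result: 1/(t + 1) + 8/(t + 1)²


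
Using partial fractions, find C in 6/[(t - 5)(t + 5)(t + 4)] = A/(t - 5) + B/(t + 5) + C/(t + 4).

Cover-up at t = -4: C = 6/[(-4 - 5)(-4 + 5)] = 6/[(-9)(1)] = -6/9 = -2/3


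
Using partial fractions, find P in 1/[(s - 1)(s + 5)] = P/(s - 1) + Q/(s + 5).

Cover-up at s = 1: P = 1/(1 + 5) = 1/6


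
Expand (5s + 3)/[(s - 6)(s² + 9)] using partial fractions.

At s=6: A = (5·6 + 3)/(6² + 9) = 11/15. B = -A = -11/15, C = 5 - 6·A = 3/5
Result: (11/15)/(s - 6) - ((11/15)s - 3/5)/(s² + 9)


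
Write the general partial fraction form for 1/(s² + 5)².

Repeated quadratic factor: (Ps + Q)/(s² + 5) + (Rs + S)/(s² + 5)²


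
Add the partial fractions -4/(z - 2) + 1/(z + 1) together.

Common denominator (z - 2)(z + 1). Numerator: -4(z + 1) + 1(z - 2) = (-4z - 4) + (z - 2) = -3z - 6
Result: (-3z - 6)/[(z - 2)(z + 1)]


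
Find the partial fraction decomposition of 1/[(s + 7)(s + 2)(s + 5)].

Using cover-up method: α = 1/10, β = 1/15, γ = -1/6
Result: (1/10)/(s + 7) + (1/15)/(s + 2) - (1/6)/(s + 5)


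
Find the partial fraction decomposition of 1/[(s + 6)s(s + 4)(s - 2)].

Using Heaviside cover-up: (-1/96)/(s + 6) - (1/48)/s + (1/48)/(s + 4) + (1/96)/(s - 2)


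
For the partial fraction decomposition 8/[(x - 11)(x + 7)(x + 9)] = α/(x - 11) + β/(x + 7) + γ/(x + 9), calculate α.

Cover-up at x = 11: α = 8/[(11 + 7)(11 + 9)] = 8/[(18)(20)] = 8/360 = 1/45


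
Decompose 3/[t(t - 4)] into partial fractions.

3/t(t - 4) = α/t + β/(t - 4). α = 3/(0 - 4) = -3/4, β = 3/(4 - 0) = 3/4
Result: (-3/4)/t + (3/4)/(t - 4)


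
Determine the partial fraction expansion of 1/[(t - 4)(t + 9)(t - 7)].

Using cover-up method: α = -1/39, β = 1/208, γ = 1/48
Result: (-1/39)/(t - 4) + (1/208)/(t + 9) + (1/48)/(t - 7)


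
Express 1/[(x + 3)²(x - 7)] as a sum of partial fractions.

Cover-up at x=7: γ = 1/(7 + 3)² = 1/100. Cover-up at x=-3: β = 1/(-3 - 7) = -1/10. Comparing x² coeff: α = -γ = -1/100
Result: (-1/100)/(x + 3) - (1/10)/(x + 3)² + (1/100)/(x - 7)


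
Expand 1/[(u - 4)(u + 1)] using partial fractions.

1/(u - 4)(u + 1) = α/(u - 4) + β/(u + 1). α = 1/(4 + 1) = 1/5, β = 1/(-1 - 4) = -1/5
Result: (1/5)/(u - 4) - (1/5)/(u + 1)


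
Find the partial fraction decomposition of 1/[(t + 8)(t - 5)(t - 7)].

Using cover-up method: A = 1/195, B = -1/26, C = 1/30
Result: (1/195)/(t + 8) - (1/26)/(t - 5) + (1/30)/(t - 7)


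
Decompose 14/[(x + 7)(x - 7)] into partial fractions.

14/(x + 7)(x - 7) = α/(x + 7) + β/(x - 7). α = 14/(-7 - 7) = -1, β = 14/(7 + 7) = 1
Result: -1/(x + 7) + 1/(x - 7)


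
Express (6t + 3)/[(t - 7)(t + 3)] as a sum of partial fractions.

At t=7: α = (6·7 + 3)/(7 + 3) = 9/2. At t=-3: β = (6·(-3) + 3)/(-3 - 7) = 3/2
Result: (9/2)/(t - 7) + (3/2)/(t + 3)


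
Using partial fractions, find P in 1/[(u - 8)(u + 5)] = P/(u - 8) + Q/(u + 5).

Cover-up at u = 8: P = 1/(8 + 5) = 1/13


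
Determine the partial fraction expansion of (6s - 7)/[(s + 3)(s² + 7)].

At s=-3: α = (6·(-3) - 7)/((-3)² + 7) = -25/16. β = -α = 25/16, γ = 6 - (-3)·α = 21/16
Result: (-25/16)/(s + 3) + ((25/16)s + 21/16)/(s² + 7)


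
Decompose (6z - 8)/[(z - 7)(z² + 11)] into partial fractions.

At z=7: α = (6·7 - 8)/(7² + 11) = 17/30. β = -α = -17/30, γ = 6 - 7·α = 61/30
Result: (17/30)/(z - 7) - ((17/30)z - 61/30)/(z² + 11)


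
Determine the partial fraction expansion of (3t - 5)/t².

(3t - 5) = Pt + Q. At t = 0: Q = 3·0 - 5 = -5. Coeff of t: P = 3
Result: 3/t - 5/t²


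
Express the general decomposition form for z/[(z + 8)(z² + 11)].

Linear + irreducible quadratic: A/(z + 8) + (Bz + C)/(z² + 11)


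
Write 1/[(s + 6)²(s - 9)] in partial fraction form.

Cover-up at s=9: C = 1/(9 + 6)² = 1/225. Cover-up at s=-6: B = 1/(-6 - 9) = -1/15. Comparing s² coeff: A = -C = -1/225
Result: (-1/225)/(s + 6) - (1/15)/(s + 6)² + (1/225)/(s - 9)


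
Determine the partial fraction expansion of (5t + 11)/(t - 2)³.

(5t + 11) = α(t - 2)² + β(t - 2) + γ. At t = 2: γ = 5·2 + 11 = 21. Coefficients: α = 0, β = 5
Result: 5/(t - 2)² + 21/(t - 2)³


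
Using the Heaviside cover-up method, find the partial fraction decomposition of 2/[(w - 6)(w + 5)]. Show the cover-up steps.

Cover (w - 6): set w=6, get α = 2/(6 + 5) = 2/11. Cover (w + 5): set w=-5, get β = 2/(-5 - 6) = -2/11.
Result: (2/11)/(w - 6) - (2/11)/(w + 5)


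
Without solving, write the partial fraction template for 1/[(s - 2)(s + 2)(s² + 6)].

Two linear + quadratic: A/(s - 2) + B/(s + 2) + (Cs + D)/(s² + 6)


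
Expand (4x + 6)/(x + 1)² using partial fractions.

(4x + 6) = P(x + 1) + Q. At x = -1: Q = 4·(-1) + 6 = 2. Coeff of x: P = 4
Result: 4/(x + 1) + 2/(x + 1)²


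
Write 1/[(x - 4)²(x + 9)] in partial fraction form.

Cover-up at x=-9: R = 1/(-9 - 4)² = 1/169. Cover-up at x=4: Q = 1/(4 + 9) = 1/13. Comparing x² coeff: P = -R = -1/169
Result: (-1/169)/(x - 4) + (1/13)/(x - 4)² + (1/169)/(x + 9)


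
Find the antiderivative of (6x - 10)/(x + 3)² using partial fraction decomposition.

Decompose: α = 6, β = 6·(-3) - 10 = -28, so (6x - 10)/(x + 3)² = 6/(x + 3) - 28/(x + 3)². Integrate: ∫ α/(x + 3) dx = 6 ln|(x + 3)|; ∫ β/(x + 3)² dx = 28/(x + 3). Sum: 6 ln|(x + 3)| + 28/(x + 3) + C


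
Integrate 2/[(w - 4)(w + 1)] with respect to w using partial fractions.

Decompose: 2/[(w - 4)(w + 1)] = (2/5)/(w - 4) - (2/5)/(w + 1). Integrate each term: (2/5) ln|(w - 4)| - (2/5) ln|(w + 1)| + C


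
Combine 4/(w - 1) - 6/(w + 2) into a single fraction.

Common denominator (w - 1)(w + 2). Numerator: 4(w + 2) - 6(w - 1) = (4w + 8) - (6w - 6) = -2w + 14
Result: (-2w + 14)/[(w - 1)(w + 2)]


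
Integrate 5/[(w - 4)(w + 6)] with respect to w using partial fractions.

Decompose: 5/[(w - 4)(w + 6)] = (1/2)/(w - 4) - (1/2)/(w + 6). Integrate each term: (1/2) ln|(w - 4)| - (1/2) ln|(w + 6)| + C


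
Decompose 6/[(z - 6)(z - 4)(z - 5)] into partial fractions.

Using cover-up method: A = 3, B = 3, C = -6
Result: 3/(z - 6) + 3/(z - 4) - 6/(z - 5)


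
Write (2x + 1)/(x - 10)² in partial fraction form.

(2x + 1) = α(x - 10) + β. At x = 10: β = 2·10 + 1 = 21. Coeff of x: α = 2
Result: 2/(x - 10) + 21/(x - 10)²


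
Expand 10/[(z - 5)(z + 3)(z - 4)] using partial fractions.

Using cover-up method: A = 5/4, B = 5/28, C = -10/7
Result: (5/4)/(z - 5) + (5/28)/(z + 3) - (10/7)/(z - 4)


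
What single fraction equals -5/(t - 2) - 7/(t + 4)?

Common denominator (t - 2)(t + 4). Numerator: -5(t + 4) - 7(t - 2) = (-5t - 20) - (7t - 14) = -12t - 6
Result: (-12t - 6)/[(t - 2)(t + 4)]


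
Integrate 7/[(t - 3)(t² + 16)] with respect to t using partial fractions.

Cover-up at t=3: α = 7/(3²+16) = 7/25. Coeff matching: β = -7/25, γ = -21/25. Decomposition: (7/25)/(t - 3) - ((7/25)t + 21/25)/(t² + 16). Integrate: linear → ln, quadratic → (1/2)ln + arctan: (7/25) ln|(t - 3)| - (7/50) ln(t² + 16) - (21/100) arctan(t/4) + C


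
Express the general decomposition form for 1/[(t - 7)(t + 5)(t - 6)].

Three distinct linear factors: P/(t - 7) + Q/(t + 5) + R/(t - 6)


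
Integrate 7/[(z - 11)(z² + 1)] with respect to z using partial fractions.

Cover-up at z=11: A = 7/(11²+1) = 7/122. Coeff matching: B = -7/122, C = -77/122. Decomposition: (7/122)/(z - 11) - ((7/122)z + 77/122)/(z² + 1). Integrate: linear → ln, quadratic → (1/2)ln + arctan: (7/122) ln|(z - 11)| - (7/244) ln(z² + 1) - (77/122) arctan(z) + C


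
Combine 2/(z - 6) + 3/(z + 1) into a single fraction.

Common denominator (z - 6)(z + 1). Numerator: 2(z + 1) + 3(z - 6) = (2z + 2) + (3z - 18) = 5z - 16
Result: (5z - 16)/[(z - 6)(z + 1)]


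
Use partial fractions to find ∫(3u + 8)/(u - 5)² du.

Decompose: P = 3, Q = 3·5 + 8 = 23, so (3u + 8)/(u - 5)² = 3/(u - 5) + 23/(u - 5)². Integrate: ∫ P/(u - 5) du = 3 ln|(u - 5)|; ∫ Q/(u - 5)² du = -23/(u - 5). Sum: 3 ln|(u - 5)| - 23/(u - 5) + C


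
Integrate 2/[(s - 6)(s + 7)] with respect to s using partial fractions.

Decompose: 2/[(s - 6)(s + 7)] = (2/13)/(s - 6) - (2/13)/(s + 7). Integrate each term: (2/13) ln|(s - 6)| - (2/13) ln|(s + 7)| + C


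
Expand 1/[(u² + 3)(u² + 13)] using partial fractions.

Coefficient matching gives P = R = 0, Q = 1/(13-3) = 1/10, S = -Q = -1/10
Result: (1/10)/(u² + 3) - (1/10)/(u² + 13)


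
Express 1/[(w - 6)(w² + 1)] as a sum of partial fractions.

Cover-up at w = 6: P = 1/(6² + 1) = 1/37. Then Q = -P = -1/37, R = -P·(0 + 6) = -6/37
Result: (1/37)/(w - 6) - ((1/37)w + 6/37)/(w² + 1)


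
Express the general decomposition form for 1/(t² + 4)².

Repeated quadratic factor: (At + B)/(t² + 4) + (Ct + D)/(t² + 4)²


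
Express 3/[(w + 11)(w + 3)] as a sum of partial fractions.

3/(w + 11)(w + 3) = A/(w + 11) + B/(w + 3). A = 3/(-11 + 3) = -3/8, B = 3/(-3 + 11) = 3/8
Result: (-3/8)/(w + 11) + (3/8)/(w + 3)


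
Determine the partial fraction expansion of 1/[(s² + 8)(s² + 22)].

Coefficient matching gives P = R = 0, Q = 1/(22-8) = 1/14, S = -Q = -1/14
Result: (1/14)/(s² + 8) - (1/14)/(s² + 22)


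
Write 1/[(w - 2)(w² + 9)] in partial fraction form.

Cover-up at w = 2: P = 1/(2² + 9) = 1/13. Then Q = -P = -1/13, R = -P·(0 + 2) = -2/13
Result: (1/13)/(w - 2) - ((1/13)w + 2/13)/(w² + 9)


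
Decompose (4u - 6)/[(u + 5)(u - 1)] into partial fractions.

At u=-5: P = (4·(-5) - 6)/(-5 - 1) = 13/3. At u=1: Q = (4·1 - 6)/(1 + 5) = -1/3
Result: (13/3)/(u + 5) - (1/3)/(u - 1)


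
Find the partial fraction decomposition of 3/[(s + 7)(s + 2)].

3/(s + 7)(s + 2) = A/(s + 7) + B/(s + 2). A = 3/(-7 + 2) = -3/5, B = 3/(-2 + 7) = 3/5
Result: (-3/5)/(s + 7) + (3/5)/(s + 2)


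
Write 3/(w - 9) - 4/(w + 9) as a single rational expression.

Common denominator (w - 9)(w + 9). Numerator: 3(w + 9) - 4(w - 9) = (3w + 27) - (4w - 36) = -w + 63
Result: (-w + 63)/[(w - 9)(w + 9)]


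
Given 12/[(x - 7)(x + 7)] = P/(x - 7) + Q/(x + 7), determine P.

Cover-up at x = 7: P = 12/(7 + 7) = 12/14 = 6/7


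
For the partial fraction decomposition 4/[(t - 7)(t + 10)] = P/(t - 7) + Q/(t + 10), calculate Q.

Cover-up at t = -10: Q = 4/(-10 - 7) = -4/17


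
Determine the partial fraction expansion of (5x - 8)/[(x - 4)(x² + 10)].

At x=4: A = (5·4 - 8)/(4² + 10) = 6/13. B = -A = -6/13, C = 5 - 4·A = 41/13
Result: (6/13)/(x - 4) - ((6/13)x - 41/13)/(x² + 10)


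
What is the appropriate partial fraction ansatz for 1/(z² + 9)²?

Repeated quadratic factor: (αz + β)/(z² + 9) + (γz + δ)/(z² + 9)²


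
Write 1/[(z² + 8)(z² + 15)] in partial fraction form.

Coefficient matching gives A = C = 0, B = 1/(15-8) = 1/7, D = -B = -1/7
Result: (1/7)/(z² + 8) - (1/7)/(z² + 15)


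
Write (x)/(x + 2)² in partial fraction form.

(x) = P(x + 2) + Q. At x = -2: Q = 1·(-2) + 0 = -2. Coeff of x: P = 1
Result: 1/(x + 2) - 2/(x + 2)²


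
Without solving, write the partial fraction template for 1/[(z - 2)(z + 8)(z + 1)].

Three distinct linear factors: P/(z - 2) + Q/(z + 8) + R/(z + 1)


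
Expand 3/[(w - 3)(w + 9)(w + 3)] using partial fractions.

Using cover-up method: P = 1/24, Q = 1/24, R = -1/12
Result: (1/24)/(w - 3) + (1/24)/(w + 9) - (1/12)/(w + 3)


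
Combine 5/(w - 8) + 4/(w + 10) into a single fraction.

Common denominator (w - 8)(w + 10). Numerator: 5(w + 10) + 4(w - 8) = (5w + 50) + (4w - 32) = 9w + 18
Result: (9w + 18)/[(w - 8)(w + 10)]


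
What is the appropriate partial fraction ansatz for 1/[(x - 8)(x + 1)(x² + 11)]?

Two linear + quadratic: α/(x - 8) + β/(x + 1) + (γx + δ)/(x² + 11)


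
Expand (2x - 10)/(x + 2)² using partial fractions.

(2x - 10) = A(x + 2) + B. At x = -2: B = 2·(-2) - 10 = -14. Coeff of x: A = 2
Result: 2/(x + 2) - 14/(x + 2)²


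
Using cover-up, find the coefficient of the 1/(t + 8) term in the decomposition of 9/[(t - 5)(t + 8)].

Cover (t + 8), set t=-8: 9/((t - 5) at t=-8) = 9/(-13) = -9/13


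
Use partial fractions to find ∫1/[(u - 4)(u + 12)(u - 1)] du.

Cover-up: P = 1/48, Q = 1/208, R = -1/39. Decomposition: (1/48)/(u - 4) + (1/208)/(u + 12) - (1/39)/(u - 1). Integrate each term: (1/48) ln|(u - 4)| + (1/208) ln|(u + 12)| - (1/39) ln|(u - 1)| + C


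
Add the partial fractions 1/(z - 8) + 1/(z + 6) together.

Common denominator (z - 8)(z + 6). Numerator: 1(z + 6) + 1(z - 8) = (z + 6) + (z - 8) = 2z - 2
Result: (2z - 2)/[(z - 8)(z + 6)]


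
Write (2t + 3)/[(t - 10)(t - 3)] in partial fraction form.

At t=10: A = (2·10 + 3)/(10 - 3) = 23/7. At t=3: B = (2·3 + 3)/(3 - 10) = -9/7
Result: (23/7)/(t - 10) - (9/7)/(t - 3)


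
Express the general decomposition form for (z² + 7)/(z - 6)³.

Repeated linear factor (power 3): A/(z - 6) + B/(z - 6)² + C/(z - 6)³


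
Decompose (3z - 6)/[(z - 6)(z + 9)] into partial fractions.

At z=6: A = (3·6 - 6)/(6 + 9) = 4/5. At z=-9: B = (3·(-9) - 6)/(-9 - 6) = 11/5
Result: (4/5)/(z - 6) + (11/5)/(z + 9)


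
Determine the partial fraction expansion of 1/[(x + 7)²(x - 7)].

Cover-up at x=7: R = 1/(7 + 7)² = 1/196. Cover-up at x=-7: Q = 1/(-7 - 7) = -1/14. Comparing x² coeff: P = -R = -1/196
Result: (-1/196)/(x + 7) - (1/14)/(x + 7)² + (1/196)/(x - 7)


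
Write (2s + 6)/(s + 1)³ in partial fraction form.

(2s + 6) = α(s + 1)² + β(s + 1) + γ. At s = -1: γ = 2·(-1) + 6 = 4. Coefficients: α = 0, β = 2
Result: 2/(s + 1)² + 4/(s + 1)³
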